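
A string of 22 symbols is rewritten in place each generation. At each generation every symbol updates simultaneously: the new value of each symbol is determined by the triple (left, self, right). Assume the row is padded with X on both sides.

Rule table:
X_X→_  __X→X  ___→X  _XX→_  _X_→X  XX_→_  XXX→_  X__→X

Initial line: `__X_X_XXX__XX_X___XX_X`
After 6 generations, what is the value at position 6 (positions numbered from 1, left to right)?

X

XXX_X____XX___XXXX____
____XXXXX__XXX____XXXX
XXXX_____XX___XXXX____
____XXXXX__XXX____XXXX  (repeats generation 2; period 2)
generation 6: ____XXXXX__XXX____XXXX
position 6 holds X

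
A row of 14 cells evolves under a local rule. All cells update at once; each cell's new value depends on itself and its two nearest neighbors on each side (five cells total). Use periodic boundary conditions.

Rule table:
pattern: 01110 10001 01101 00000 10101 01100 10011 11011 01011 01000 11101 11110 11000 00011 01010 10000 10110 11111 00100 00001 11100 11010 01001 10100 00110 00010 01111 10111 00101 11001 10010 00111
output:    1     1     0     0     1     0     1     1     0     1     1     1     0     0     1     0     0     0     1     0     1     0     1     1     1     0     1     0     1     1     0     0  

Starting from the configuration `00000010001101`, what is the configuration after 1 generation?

10000011101001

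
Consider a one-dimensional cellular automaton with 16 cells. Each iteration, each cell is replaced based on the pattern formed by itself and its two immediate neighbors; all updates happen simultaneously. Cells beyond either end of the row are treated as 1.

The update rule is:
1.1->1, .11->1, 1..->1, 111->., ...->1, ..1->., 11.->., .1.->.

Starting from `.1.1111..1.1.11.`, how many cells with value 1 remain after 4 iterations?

8

1.11...1..1.11.1
.11.11..1..11.11
11.11.1..1.1.11.
..11.1.1..1.11.1
count of 1: 8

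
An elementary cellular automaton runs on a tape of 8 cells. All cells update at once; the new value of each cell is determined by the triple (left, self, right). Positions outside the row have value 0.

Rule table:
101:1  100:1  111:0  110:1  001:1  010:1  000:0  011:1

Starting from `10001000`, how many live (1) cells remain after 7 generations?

11011100
11110110
10011111
11110001
10011011
11111111
10000001
count of 1: 2

2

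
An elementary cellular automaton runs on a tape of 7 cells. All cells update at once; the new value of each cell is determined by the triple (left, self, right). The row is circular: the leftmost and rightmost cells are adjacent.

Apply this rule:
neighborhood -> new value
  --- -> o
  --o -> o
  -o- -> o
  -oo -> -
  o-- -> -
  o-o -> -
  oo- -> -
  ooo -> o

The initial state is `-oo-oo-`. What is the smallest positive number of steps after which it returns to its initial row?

4

o------
o-ooooo
---oooo
-oo-oo-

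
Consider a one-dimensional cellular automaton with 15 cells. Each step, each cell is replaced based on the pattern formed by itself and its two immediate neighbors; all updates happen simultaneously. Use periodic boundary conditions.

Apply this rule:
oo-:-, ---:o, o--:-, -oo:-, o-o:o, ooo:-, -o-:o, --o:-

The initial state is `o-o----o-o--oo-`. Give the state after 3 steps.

ooo-oo-ooo----o
---o--o----oo--
oo-o--o-oo----o

oo-o--o-oo----o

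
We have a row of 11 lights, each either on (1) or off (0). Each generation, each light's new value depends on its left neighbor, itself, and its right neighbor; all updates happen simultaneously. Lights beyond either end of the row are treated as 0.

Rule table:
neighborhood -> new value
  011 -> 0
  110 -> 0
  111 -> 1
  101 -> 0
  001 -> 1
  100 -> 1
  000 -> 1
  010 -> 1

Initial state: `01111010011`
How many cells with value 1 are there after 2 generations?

6

10110011100
10001101011
count of 1: 6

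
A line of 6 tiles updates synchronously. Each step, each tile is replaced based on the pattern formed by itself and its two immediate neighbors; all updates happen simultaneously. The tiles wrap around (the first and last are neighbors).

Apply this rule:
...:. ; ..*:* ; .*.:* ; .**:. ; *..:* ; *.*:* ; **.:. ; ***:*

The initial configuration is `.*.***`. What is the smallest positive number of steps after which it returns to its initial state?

2

step 1: ***.*.
step 2: .*.***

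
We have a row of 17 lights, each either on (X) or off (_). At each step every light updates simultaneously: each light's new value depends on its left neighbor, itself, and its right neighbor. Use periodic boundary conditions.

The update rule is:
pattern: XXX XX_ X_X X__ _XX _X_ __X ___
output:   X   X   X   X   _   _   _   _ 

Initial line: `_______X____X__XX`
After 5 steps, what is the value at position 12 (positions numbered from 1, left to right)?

step 1: X_______X____X__X
step 2: XX_______X____X__
step 3: _XX_______X____X_
step 4: __XX_______X____X
step 5: X__XX_______X____
position 12 holds _

_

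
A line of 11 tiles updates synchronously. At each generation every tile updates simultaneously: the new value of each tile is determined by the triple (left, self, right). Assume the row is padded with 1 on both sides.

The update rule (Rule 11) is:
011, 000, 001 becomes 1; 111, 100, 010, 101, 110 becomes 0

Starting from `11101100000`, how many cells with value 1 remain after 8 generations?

6

00001001111
01110011000
01000110011
00011100110
01110001100
01000111001
00011100011
01110001110
count of 1: 6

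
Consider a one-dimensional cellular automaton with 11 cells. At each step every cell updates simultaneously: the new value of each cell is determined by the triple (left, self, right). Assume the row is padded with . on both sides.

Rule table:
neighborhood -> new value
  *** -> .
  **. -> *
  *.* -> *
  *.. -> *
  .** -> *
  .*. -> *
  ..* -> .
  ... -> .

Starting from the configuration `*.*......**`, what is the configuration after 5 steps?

*..*****.**

step 1: ****.....**
step 2: *..**....**
step 3: **.***...**
step 4: ****.**..**
step 5: *..*****.**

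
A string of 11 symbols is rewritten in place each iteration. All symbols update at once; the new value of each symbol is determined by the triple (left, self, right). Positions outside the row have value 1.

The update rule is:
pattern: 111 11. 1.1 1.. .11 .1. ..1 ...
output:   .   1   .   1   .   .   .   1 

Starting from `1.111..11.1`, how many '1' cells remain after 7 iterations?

iteration 1: 1...11..1..
iteration 2: 111..11..1.
iteration 3: ..11..11...
iteration 4: 1..11..111.
iteration 5: 11..11...1.
iteration 6: .11..111...
iteration 7: ..11...111.
count of 1: 5

5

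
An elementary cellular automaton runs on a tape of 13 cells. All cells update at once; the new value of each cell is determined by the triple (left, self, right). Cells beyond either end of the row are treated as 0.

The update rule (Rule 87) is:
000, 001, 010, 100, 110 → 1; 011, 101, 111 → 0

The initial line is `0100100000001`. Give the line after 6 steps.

step 1: 1111111111111
step 2: 0000000000001
step 3: 1111111111111  (repeats step 1; period 2)
step 6: 0000000000001

0000000000001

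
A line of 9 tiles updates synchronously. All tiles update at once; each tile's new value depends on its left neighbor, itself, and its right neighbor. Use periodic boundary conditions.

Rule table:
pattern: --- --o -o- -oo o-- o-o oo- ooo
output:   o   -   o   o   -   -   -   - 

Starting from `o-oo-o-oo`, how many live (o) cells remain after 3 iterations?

iteration 1: --o--o-o-
iteration 2: o-o--o-o-
iteration 3: o-o--o-o-
count of o: 4

4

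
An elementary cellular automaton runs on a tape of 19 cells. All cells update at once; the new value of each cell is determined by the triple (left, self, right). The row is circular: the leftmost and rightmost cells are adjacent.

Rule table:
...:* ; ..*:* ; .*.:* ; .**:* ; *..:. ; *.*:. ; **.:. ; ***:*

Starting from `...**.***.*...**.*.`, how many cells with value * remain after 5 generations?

9

generation 1: ****..**..*.***..*.
generation 2: ***..**..**.**..**.
generation 3: **..**..**..*..**..
generation 4: *..**..**..**.**..*
generation 5: ..**..**..**..*..**
count of *: 9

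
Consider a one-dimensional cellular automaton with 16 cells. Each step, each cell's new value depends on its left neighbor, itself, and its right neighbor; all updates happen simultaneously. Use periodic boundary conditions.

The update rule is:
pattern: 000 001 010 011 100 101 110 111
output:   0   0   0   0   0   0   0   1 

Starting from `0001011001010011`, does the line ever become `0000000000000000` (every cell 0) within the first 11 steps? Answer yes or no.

0000000000000000
all cells are 0 at step 1

yes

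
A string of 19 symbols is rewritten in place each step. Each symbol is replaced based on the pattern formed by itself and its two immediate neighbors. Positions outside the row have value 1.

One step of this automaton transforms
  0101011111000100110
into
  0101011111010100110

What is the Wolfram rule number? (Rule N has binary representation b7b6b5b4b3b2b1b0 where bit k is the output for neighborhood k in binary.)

205

position 6: 111 → 1  (bit 7 = 1)
position 9: 110 → 1  (bit 6 = 1)
position 0: 101 → 0  (bit 5 = 0)
position 10: 100 → 0  (bit 4 = 0)
position 5: 011 → 1  (bit 3 = 1)
position 1: 010 → 1  (bit 2 = 1)
position 12: 001 → 0  (bit 1 = 0)
position 11: 000 → 1  (bit 0 = 1)
bits b7..b0 = 11001101 = 205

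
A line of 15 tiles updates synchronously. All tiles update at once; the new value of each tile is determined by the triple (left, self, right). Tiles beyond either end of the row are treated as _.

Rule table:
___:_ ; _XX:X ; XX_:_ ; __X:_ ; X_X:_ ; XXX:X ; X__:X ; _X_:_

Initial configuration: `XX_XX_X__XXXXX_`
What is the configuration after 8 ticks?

_______X__X__X_

X__X___X_XXXX_X
_X__X____XXX___
__X__X___XX_X__
___X__X__X___X_
____X__X__X___X
_____X__X__X___
______X__X__X__
_______X__X__X_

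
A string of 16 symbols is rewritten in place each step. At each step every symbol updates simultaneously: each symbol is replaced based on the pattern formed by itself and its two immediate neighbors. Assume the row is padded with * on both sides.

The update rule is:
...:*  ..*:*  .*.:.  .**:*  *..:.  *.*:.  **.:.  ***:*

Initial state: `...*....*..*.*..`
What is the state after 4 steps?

.**..***..*....*
.*..***..*..****
...***..*..*****
.****..*..******

.****..*..******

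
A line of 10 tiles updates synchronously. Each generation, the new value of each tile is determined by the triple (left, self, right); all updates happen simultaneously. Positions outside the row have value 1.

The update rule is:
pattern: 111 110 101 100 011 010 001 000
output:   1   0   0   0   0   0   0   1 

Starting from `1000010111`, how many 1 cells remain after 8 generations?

0011000011
0000011001
0111000000
0010011110
0000001100
0111100000
0011001110
0000000100
count of 1: 1

1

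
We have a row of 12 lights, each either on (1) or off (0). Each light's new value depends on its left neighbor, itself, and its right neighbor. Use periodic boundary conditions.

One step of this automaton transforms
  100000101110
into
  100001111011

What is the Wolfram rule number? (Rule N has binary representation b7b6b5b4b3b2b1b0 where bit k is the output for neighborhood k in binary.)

110

position 9: 111 → 0  (bit 7 = 0)
position 10: 110 → 1  (bit 6 = 1)
position 7: 101 → 1  (bit 5 = 1)
position 1: 100 → 0  (bit 4 = 0)
position 8: 011 → 1  (bit 3 = 1)
position 0: 010 → 1  (bit 2 = 1)
position 5: 001 → 1  (bit 1 = 1)
position 2: 000 → 0  (bit 0 = 0)
bits b7..b0 = 01101110 = 110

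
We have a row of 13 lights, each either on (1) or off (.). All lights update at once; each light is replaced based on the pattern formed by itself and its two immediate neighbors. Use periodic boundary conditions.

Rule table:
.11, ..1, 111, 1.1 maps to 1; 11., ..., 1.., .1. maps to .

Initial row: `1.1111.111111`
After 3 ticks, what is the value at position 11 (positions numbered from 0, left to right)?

.

tick 1: .1111.1111111
tick 2: 1111.1111111.
tick 3: 111.1111111.1
position 11 holds .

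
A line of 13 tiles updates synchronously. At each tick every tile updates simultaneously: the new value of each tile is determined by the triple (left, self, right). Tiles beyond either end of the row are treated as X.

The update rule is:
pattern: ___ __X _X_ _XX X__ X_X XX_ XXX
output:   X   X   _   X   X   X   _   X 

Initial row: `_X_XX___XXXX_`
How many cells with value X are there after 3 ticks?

X_XX_XXXXXX_X
_XX_XXXXXX_XX
XX_XXXXXX_XXX
count of X: 11

11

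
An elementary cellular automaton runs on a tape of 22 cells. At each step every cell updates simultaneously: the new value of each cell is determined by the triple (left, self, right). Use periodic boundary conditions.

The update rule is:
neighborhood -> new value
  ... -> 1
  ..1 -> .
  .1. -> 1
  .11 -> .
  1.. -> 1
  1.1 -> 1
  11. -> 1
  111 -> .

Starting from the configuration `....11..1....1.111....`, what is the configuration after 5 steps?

.11..111..11..1111111.

111..11.1111.11..11111
..11..11...11.11......
1..11..111..11.1111111
11..11...11..11.......
.11..111..11..1111111.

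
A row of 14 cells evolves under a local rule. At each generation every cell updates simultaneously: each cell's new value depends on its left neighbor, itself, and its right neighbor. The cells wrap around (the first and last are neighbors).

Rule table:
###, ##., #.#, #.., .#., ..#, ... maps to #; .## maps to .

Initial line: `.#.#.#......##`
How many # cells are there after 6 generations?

############.#
#############.
.#############
#.############
##.###########
###.##########
count of #: 13

13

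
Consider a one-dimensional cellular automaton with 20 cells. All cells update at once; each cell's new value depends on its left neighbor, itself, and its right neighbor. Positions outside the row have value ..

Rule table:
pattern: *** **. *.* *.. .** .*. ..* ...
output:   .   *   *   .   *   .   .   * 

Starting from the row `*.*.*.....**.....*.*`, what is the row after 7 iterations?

*..**..*.****..*..**

.*.*..***.**.***..*.
..*...*.******.*....
*...*..**....**..***
..*....**.**.**..*.*
*...**.********...*.
..*.****......*.*...
*..**..*.****..*..**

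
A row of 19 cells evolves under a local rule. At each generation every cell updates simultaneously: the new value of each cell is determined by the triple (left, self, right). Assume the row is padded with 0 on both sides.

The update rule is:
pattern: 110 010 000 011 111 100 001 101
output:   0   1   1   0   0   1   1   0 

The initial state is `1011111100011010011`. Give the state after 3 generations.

1000000011100011100
1111111100011100011
0000000011100011100

0000000011100011100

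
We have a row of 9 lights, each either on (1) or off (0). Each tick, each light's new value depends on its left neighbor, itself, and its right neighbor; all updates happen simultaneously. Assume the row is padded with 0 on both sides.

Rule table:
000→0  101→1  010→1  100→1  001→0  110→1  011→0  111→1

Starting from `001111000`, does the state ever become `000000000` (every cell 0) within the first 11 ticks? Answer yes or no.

000111100
000011110
000001111
000000111
000000011
000000001
000000001  (fixed point — unchanged through tick 11)
tick 11 is 000000001, still not uniform 0

no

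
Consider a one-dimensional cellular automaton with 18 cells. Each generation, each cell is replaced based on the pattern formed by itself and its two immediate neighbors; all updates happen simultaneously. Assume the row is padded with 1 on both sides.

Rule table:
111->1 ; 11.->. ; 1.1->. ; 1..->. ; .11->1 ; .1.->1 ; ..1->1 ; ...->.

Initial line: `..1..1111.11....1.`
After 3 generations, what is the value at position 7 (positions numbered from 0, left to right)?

.11.1111..1....11.
.1..111..11...11..
.1.111..11...11..1
position 7 holds .

.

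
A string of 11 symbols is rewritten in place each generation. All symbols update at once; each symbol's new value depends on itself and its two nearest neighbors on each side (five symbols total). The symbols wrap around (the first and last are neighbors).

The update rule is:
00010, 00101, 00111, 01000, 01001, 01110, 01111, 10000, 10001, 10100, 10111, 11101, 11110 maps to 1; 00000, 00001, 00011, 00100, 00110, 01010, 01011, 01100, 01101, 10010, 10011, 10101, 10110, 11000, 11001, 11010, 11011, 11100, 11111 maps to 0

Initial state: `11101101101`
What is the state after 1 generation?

11100000001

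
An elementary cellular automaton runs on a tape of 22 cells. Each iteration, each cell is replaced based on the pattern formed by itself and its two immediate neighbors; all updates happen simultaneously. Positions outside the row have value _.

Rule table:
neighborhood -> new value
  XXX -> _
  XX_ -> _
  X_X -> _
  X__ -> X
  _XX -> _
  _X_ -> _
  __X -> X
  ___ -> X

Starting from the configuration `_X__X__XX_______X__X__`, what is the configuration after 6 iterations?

_______XX_____________

iteration 1: X_XX_XX__XXXXXXX_XX_XX
iteration 2: _______XX_____________
iteration 3: XXXXXXX__XXXXXXXXXXXXX
iteration 4: _______XX_____________  (repeats iteration 2; period 2)
iteration 6: _______XX_____________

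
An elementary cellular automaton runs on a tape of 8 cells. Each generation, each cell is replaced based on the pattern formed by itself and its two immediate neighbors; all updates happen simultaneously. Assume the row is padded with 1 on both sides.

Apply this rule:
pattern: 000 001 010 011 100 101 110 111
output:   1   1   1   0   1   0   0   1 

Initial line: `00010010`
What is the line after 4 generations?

11111110
11111100
11111011
11110001

11110001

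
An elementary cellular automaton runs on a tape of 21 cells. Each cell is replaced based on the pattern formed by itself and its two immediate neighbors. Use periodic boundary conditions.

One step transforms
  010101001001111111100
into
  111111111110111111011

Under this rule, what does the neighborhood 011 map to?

0

At position 11 the neighborhood is 011; the next row has 0 there.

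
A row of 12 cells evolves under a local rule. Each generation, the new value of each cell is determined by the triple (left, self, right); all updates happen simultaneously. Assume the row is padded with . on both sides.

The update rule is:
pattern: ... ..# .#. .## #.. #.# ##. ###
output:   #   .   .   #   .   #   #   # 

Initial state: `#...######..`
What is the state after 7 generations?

generation 1: ..#.######.#
generation 2: #..########.
generation 3: ...########.
generation 4: ##.########.
generation 5: ###########.
generation 6: ###########.  (fixed point — unchanged through generation 7)

###########.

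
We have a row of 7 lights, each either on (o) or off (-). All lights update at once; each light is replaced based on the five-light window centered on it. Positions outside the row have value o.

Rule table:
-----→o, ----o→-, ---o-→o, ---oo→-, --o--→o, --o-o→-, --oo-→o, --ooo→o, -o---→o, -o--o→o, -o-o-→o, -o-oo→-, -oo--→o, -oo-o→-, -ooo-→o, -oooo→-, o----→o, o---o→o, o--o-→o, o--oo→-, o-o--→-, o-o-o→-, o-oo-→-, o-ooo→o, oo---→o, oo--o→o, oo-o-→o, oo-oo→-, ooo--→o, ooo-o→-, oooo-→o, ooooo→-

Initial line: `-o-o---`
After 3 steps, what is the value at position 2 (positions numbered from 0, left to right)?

step 1: o-o-oo-
step 2: -o-----
step 3: o-ooo--
position 2 holds o

o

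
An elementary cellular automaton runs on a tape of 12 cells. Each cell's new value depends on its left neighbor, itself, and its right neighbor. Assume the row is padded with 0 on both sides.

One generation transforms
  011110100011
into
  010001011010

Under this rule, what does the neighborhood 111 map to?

0

At position 2 the neighborhood is 111; the next row has 0 there.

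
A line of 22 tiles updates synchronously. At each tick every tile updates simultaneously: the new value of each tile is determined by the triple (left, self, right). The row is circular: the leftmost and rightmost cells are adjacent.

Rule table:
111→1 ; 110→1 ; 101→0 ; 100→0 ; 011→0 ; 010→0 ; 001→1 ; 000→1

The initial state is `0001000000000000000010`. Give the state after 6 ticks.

1110011111111111111100
0110101111111111111101
0010000111111111111100
1100111011111111111101
1101011001111111111100
0100001010111111111101

0100001010111111111101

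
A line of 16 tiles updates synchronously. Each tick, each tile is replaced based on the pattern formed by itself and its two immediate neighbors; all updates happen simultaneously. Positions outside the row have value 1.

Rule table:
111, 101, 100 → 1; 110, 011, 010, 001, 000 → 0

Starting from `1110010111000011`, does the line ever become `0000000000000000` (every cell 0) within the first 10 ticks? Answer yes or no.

no

1101001010100001
1010100101010000
0101010010101000
1010101001010100
0101010100101010
1010101010010101
0101010101001010
1010101010100101
0101010101010010
1010101010101001
tick 10 is 1010101010101001, still not uniform 0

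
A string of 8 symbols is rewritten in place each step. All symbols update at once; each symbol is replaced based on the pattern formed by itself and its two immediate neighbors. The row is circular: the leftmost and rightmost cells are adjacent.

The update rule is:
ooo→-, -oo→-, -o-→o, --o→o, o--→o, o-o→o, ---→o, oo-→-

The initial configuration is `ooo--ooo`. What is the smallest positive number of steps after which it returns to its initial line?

---oo---
ooo--ooo

2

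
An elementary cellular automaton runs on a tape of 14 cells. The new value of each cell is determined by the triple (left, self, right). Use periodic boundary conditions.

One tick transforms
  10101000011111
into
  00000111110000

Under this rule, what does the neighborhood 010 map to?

At position 2 the neighborhood is 010; the next row has 0 there.

0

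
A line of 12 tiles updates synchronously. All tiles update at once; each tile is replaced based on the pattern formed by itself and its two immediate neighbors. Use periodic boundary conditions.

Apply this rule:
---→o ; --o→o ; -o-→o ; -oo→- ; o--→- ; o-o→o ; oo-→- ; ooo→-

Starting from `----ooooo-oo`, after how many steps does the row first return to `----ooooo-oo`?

24

-ooo-----o--
o----ooooo-o
--ooo-----o-
oo----ooooo-
---ooo-----o
-oo----ooooo
o---ooo-----
o-oo----oooo
-o---ooo----
oo-oo----ooo
--o---ooo---
ooo-oo----oo
---o---ooo--
oooo-oo----o
----o---ooo-
ooooo-oo----
-----o---ooo
-ooooo-oo---
o-----o---oo
--ooooo-oo--
oo-----o---o
---ooooo-oo-
ooo-----o---
----ooooo-oo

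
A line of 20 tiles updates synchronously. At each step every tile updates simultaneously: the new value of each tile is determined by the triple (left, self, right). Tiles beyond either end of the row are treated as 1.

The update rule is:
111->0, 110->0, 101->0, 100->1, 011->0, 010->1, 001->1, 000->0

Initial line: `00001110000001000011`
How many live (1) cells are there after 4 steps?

10010001000011100100
01111011100100011111
00000000011110100000
10000000100000110001
count of 1: 5

5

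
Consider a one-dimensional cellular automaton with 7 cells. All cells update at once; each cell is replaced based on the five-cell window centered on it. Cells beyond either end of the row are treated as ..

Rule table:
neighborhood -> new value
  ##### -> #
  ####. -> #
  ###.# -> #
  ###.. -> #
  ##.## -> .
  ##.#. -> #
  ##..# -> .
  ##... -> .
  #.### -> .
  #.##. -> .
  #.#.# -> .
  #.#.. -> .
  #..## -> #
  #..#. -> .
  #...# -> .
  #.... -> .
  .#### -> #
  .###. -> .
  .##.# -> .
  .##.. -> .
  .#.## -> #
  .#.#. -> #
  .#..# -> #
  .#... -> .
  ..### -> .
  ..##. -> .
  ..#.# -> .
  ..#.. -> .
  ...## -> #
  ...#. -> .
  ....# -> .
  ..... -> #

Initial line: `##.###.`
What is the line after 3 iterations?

iteration 1: .....#.
iteration 2: ###....
iteration 3: ..#..##

..#..##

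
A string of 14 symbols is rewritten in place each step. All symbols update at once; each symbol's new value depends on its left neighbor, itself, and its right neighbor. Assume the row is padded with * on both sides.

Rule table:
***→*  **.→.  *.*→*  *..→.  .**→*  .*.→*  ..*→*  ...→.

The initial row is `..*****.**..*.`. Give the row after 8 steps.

.*****.**..***
*****.**..****
****.**..*****
***.**..******
**.**..*******
*.**..********
.**..*********
**..**********

**..**********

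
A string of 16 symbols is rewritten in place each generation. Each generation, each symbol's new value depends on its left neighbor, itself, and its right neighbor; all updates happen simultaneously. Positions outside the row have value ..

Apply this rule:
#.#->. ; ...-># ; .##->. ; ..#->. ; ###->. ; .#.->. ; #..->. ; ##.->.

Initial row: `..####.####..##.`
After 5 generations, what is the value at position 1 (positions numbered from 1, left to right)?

generation 1: #...............
generation 2: ..##############
generation 3: #...............  (repeats generation 1; period 2)
generation 5: #...............
position 1 holds #

#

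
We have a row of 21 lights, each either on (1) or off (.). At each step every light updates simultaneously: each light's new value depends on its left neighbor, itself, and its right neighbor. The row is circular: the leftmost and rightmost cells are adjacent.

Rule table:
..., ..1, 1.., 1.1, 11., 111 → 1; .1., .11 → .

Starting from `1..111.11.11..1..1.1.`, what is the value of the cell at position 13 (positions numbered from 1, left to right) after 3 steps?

step 1: .11.111.11.111.11.1.1
step 2: 1.11.111.11.111.11.1.
step 3: .1.11.111.11.111.11.1
position 13 holds .

.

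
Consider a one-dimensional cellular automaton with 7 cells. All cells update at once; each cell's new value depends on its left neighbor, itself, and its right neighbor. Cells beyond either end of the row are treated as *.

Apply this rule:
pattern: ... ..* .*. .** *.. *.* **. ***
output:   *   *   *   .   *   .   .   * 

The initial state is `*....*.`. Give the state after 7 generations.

**.*.**

.*****.
..***..
**.*.**
*..*..*
.*****.  (repeats generation 1; period 4)
generation 7: **.*.**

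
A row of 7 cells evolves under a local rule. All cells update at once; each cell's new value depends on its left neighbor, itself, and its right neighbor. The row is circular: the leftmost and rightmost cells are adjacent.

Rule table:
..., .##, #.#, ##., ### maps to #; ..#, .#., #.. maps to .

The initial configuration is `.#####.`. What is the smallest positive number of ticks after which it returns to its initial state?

1

tick 1: .#####.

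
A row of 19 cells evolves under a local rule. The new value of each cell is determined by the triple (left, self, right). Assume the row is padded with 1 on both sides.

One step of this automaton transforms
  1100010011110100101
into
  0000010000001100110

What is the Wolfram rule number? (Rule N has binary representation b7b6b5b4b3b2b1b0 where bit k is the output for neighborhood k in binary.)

position 0: 111 → 0  (bit 7 = 0)
position 1: 110 → 0  (bit 6 = 0)
position 12: 101 → 1  (bit 5 = 1)
position 2: 100 → 0  (bit 4 = 0)
position 8: 011 → 0  (bit 3 = 0)
position 5: 010 → 1  (bit 2 = 1)
position 4: 001 → 0  (bit 1 = 0)
position 3: 000 → 0  (bit 0 = 0)
bits b7..b0 = 00100100 = 36

36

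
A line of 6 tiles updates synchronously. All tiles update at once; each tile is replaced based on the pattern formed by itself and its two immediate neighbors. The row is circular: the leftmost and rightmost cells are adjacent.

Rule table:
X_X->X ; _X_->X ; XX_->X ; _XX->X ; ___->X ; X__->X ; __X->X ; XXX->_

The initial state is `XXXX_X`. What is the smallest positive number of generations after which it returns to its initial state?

2

generation 1: ___XXX
generation 2: XXXX_X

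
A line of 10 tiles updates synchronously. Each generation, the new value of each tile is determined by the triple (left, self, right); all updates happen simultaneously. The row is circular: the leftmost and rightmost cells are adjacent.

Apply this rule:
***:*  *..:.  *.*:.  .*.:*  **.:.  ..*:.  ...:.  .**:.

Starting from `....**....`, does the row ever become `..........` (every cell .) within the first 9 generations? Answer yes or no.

yes

..........
all cells are . at generation 1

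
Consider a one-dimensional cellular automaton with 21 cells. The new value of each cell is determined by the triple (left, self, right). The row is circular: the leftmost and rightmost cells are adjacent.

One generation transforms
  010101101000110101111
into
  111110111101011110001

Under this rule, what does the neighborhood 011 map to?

0

At position 5 the neighborhood is 011; the next row has 0 there.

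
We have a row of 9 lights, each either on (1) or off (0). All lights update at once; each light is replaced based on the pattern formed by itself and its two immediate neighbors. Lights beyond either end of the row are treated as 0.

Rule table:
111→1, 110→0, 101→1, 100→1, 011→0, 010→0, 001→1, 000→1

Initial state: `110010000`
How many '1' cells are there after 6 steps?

001101111
110010110
001101001
110010110  (repeats step 2; period 2)
step 6: 110010110
count of 1: 5

5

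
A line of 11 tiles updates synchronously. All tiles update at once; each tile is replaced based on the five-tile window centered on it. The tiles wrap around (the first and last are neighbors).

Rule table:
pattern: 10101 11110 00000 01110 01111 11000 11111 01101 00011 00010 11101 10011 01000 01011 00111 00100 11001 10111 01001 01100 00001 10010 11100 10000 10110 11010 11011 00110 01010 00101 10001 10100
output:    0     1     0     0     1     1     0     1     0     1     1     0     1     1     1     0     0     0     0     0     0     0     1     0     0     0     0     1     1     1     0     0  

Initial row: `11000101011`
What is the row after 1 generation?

11101110101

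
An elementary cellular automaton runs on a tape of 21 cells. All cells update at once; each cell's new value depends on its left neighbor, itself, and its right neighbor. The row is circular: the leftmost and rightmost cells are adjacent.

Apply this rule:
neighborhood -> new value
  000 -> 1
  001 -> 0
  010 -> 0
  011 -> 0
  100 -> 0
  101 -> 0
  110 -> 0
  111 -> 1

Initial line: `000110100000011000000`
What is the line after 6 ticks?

110000001111000011111
100111100110011001111
000011000000000000111
011000011111111110010
000011001111111100000
111000000111111001111

111000000111111001111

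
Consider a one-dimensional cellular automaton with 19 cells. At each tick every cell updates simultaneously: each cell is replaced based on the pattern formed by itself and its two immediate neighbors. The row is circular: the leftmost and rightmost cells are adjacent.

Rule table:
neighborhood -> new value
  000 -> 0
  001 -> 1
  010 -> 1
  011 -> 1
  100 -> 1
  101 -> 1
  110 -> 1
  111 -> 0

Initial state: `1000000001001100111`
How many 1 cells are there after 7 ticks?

1100000011111111100
1110000110000000111
0011001111000001100
0111111001100011110
1100001111110110011
0110011000011111110
1111111100110000011
count of 1: 12

12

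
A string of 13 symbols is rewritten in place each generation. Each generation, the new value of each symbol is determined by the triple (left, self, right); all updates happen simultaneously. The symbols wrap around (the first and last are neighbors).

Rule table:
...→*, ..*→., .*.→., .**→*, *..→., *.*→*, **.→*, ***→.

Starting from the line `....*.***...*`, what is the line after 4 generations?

generation 1: .**..**.*.*..
generation 2: .**..***.*..*
generation 3: ***..*.**....
generation 4: *.*...***.**.

*.*...***.**.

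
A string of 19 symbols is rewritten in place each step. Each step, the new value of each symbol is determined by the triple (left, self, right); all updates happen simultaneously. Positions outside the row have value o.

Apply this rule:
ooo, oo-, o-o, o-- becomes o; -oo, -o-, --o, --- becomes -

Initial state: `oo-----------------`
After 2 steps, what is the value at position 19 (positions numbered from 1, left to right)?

ooo----------------
oooo---------------
position 19 holds -

-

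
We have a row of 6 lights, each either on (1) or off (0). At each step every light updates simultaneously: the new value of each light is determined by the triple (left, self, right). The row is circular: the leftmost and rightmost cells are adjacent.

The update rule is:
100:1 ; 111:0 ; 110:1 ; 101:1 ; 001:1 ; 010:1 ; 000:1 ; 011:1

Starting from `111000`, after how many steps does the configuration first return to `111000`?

101111
111000

2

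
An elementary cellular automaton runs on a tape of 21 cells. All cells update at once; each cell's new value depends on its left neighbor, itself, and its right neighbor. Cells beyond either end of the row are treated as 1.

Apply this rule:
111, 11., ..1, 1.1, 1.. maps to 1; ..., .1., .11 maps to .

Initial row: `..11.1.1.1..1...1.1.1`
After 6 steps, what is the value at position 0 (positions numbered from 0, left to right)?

1

11.11.1.1.11.1.1.1.1.
111.11.1.1.11.1.1.1.1
1111.11.1.1.11.1.1.1.
11111.11.1.1.11.1.1.1
111111.11.1.1.11.1.1.
1111111.11.1.1.11.1.1
position 0 holds 1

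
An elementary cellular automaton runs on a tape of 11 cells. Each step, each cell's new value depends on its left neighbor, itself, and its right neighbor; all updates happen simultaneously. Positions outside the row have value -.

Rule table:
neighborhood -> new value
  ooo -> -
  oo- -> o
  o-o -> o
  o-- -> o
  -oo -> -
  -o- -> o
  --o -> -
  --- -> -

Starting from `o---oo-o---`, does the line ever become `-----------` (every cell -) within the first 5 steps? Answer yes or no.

no

oo---oooo--
-oo-----oo-
--oo-----oo
---oo-----o
----oo----o
step 5 is ----oo----o, still not uniform -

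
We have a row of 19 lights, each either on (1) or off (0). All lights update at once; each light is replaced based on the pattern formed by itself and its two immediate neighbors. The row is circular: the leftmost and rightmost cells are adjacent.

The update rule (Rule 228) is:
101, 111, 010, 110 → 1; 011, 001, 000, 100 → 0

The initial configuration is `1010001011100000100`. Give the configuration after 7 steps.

step 1: 1110001101100000100
step 2: 0110000110100000100
step 3: 0010000011100000100
step 4: 0010000001100000100
step 5: 0010000000100000100
step 6: 0010000000100000100  (fixed point — unchanged through step 7)

0010000000100000100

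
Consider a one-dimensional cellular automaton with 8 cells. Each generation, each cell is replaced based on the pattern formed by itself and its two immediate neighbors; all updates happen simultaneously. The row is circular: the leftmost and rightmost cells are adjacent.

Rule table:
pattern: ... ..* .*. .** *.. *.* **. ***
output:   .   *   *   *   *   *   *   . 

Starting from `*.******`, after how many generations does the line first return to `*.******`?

6

***.....
*.**...*
*****.**
....***.
...**.**
*.******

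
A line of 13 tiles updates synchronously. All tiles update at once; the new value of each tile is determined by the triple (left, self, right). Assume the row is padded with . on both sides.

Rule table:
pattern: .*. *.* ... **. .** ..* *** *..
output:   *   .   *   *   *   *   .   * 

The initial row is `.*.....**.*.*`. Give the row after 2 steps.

*********.*.*
*.......*.*.*

*.......*.*.*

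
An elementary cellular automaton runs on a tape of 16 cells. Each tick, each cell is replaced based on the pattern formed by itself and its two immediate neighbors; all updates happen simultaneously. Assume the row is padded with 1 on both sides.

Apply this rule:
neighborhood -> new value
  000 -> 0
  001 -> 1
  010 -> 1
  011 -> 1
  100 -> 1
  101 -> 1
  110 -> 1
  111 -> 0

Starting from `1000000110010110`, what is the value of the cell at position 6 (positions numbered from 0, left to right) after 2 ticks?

1100001111111111
0110011000000000
position 6 holds 1

1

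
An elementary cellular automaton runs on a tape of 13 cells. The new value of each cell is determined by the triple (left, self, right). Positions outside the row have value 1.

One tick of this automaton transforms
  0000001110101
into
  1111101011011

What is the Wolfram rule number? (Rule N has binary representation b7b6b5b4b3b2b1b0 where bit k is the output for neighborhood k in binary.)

position 7: 111 → 0  (bit 7 = 0)
position 8: 110 → 1  (bit 6 = 1)
position 9: 101 → 1  (bit 5 = 1)
position 0: 100 → 1  (bit 4 = 1)
position 6: 011 → 1  (bit 3 = 1)
position 10: 010 → 0  (bit 2 = 0)
position 5: 001 → 0  (bit 1 = 0)
position 1: 000 → 1  (bit 0 = 1)
bits b7..b0 = 01111001 = 121

121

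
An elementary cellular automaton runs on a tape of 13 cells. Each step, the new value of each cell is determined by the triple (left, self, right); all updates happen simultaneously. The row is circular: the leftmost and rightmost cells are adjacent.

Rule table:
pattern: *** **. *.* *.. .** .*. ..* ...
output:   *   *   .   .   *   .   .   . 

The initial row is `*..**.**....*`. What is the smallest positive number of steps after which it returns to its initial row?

1

*..**.**....*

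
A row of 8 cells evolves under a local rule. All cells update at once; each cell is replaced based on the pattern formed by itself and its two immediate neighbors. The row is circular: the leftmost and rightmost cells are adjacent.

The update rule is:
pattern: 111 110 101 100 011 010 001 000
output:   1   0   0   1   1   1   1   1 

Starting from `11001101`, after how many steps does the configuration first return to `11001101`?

8

step 1: 10111001
step 2: 00110111
step 3: 11100110
step 4: 11011100
step 5: 10011011
step 6: 01110011
step 7: 01101110
step 8: 11001101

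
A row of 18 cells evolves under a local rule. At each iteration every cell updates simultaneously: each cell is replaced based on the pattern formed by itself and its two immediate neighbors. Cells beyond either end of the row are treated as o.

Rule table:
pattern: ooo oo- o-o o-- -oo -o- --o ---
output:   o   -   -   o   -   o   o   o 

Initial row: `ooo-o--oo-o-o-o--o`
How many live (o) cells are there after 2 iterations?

oo--ooo---o-o-ooo-
o-oo-o-oooo-o--o--
count of o: 10

10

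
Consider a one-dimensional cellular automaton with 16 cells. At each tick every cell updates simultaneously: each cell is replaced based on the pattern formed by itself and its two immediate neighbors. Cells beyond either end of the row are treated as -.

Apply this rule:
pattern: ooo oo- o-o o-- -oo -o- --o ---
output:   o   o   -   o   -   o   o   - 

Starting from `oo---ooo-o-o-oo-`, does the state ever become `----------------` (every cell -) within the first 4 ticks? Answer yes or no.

no

-oo-o-oo-o-o--oo
o-o-o--o-o-ooo-o
o-o-oooo-o--oo-o
o-o--ooo-ooo-o-o
tick 4 is o-o--ooo-ooo-o-o, still not uniform -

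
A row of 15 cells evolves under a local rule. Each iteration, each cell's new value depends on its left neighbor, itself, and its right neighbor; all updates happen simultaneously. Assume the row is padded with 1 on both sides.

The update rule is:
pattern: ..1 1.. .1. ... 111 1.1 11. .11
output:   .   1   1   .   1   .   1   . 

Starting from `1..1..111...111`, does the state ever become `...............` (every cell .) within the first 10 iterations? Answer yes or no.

no

iteration 1: 11.11..111...11
iteration 2: 11..11..111...1
iteration 3: 111..11..111...
iteration 4: 1111..11..111..
iteration 5: 11111..11..111.
iteration 6: 111111..11..11.
iteration 7: 1111111..11..1.
iteration 8: 11111111..11.1.
iteration 9: 111111111..1.1.
iteration 10: 1111111111.1.1.
iteration 10 is 1111111111.1.1., still not uniform .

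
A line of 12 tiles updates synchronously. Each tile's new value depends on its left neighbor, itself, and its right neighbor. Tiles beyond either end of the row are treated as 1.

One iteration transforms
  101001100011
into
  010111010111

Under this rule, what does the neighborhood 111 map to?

1

At position 11 the neighborhood is 111; the next row has 1 there.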